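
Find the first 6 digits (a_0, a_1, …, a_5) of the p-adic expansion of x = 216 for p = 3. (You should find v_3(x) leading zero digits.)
(a_0, …, a_5) = (0, 0, 0, 2, 2, 0)

v_3(216) = 3, so a_0 = ... = a_2 = 0. Factor out: x = 3^3 · u with u = 8 a unit in ℤ_3. Expand u iteratively via a_{v+i} = u_i mod 3, u_{i+1} = (u_i − a_{v+i})/3:
  u_0 = 8;  a_3 = 2;  u_1 = (u_0 − 2)/3 = 2
  u_1 = 2;  a_4 = 2;  u_2 = (u_1 − 2)/3 = 0
  u_2 = 0;  a_5 = 0;  u_3 = (u_2 − 0)/3 = 0
Digits: (0, 0, 0, 2, 2, 0).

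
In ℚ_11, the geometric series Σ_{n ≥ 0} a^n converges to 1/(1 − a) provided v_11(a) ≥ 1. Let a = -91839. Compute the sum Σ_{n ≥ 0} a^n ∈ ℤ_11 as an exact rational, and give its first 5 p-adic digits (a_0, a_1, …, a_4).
Σ a^n = 1/(1 − a) = 1/91840;  first 5 digits = (1, 0, 0, 8, 4)

v_11(a) = 3 ≥ 1, so the series converges in ℤ_11 to 1/(1 − a) = 1/(1 − (-91839)) = 1/91840. Expand this rational in ℤ_11: compute digits iteratively via d_i = x_i mod 11, x_{i+1} = (x_i − d_i)/11. The first 5 digits are (1, 0, 0, 8, 4).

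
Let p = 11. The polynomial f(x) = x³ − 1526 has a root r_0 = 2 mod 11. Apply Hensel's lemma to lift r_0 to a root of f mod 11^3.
r_2 = 1278 (mod 1331)

Hensel: r_{i+1} = r_i − f(r_i)/f′(r_i) mod 11^{i+2}, where f′(x) = 3x². Iterate:
  r_0 = 2 (mod 11)
  r_1 = 68 (mod 121)
  r_2 = 1278 (mod 1331)
Final: r = 1278 with f(r) ≡ 0 mod 11^3.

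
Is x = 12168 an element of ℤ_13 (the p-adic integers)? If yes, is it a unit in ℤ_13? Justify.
x ∈ ℤ_13 but not a unit; v_13(x) = 2 > 0

ℤ_13 = {x ∈ ℚ_13 : v_13(x) ≥ 0} and ℤ_13^× = {x ∈ ℤ_13 : v_13(x) = 0}. Here v_13(12168) = v_13(num) − v_13(den) = 2; compare against these criteria.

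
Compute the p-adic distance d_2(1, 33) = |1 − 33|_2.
d_2(1, 33) = 1/32

Step 1 — x − y = 1 − 33 = -32. Step 2 — v_2(-32) = 5 (factor: -32 = −(2^5 · 1); the sign does not affect v_p). Step 3 — |x − y|_2 = 2^{-5} = 1/32.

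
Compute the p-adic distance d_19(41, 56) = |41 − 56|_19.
d_19(41, 56) = 1

Step 1 — x − y = 41 − 56 = -15. Step 2 — v_19(-15) = 0 (factor: -15 = −(19^0 · 15); the sign does not affect v_p). Step 3 — |x − y|_19 = 19^{0} = 1.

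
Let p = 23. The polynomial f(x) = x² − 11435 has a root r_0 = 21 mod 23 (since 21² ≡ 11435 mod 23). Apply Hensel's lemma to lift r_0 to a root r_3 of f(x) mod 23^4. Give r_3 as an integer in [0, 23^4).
r_3 = 154650 (mod 279841)

Hensel's recurrence: r_{i+1} = r_i − f(r_i)·(f′(r_i))^{-1} mod 23^{i+2}, with f′(x) = 2x. Iterate:
  r_0 = 21 (mod 23)
  r_1 = 182 (mod 529)
  r_2 = 8646 (mod 12167)
  r_3 = 154650 (mod 279841)
Final: r_3 = 154650, and one checks f(r_3) ≡ 0 mod 23^4.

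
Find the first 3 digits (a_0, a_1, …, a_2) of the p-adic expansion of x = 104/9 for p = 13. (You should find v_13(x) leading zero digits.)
(a_0, …, a_2) = (0, 11, 5)

v_13(104/9) = 1, so a_0 = ... = a_0 = 0. Factor out: x = 13^1 · u with u = 8/9 a unit in ℤ_13. Expand u iteratively via a_{v+i} = u_i mod 13, u_{i+1} = (u_i − a_{v+i})/13:
  u_0 = 8/9;  a_1 = 11;  u_1 = (u_0 − 11)/13 = -7/9
  u_1 = -7/9;  a_2 = 5;  u_2 = (u_1 − 5)/13 = -4/9
Digits: (0, 11, 5).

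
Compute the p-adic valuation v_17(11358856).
v_17(11358856) = 5

v_17(n) is the largest exponent k such that 17^k divides n. Factor out: 11358856 = 17^5 · 8. (Sign doesn't affect v_p.) So v_17(11358856) = 5.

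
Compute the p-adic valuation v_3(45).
v_3(45) = 2

v_3(n) is the largest exponent k such that 3^k divides n. Factor out: 45 = 3^2 · 5. (Sign doesn't affect v_p.) So v_3(45) = 2.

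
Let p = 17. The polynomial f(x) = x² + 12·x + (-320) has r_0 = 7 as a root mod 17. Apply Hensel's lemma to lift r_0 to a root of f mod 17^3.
r_2 = 1248 (mod 4913)

Hensel: r_{i+1} = r_i − f(r_i)·(f′(r_i))^{-1} mod 17^{i+2}, f′(x) = 2x + 12. Iterate:
  r_0 = 7 (mod 17)
  r_1 = 92 (mod 289)
  r_2 = 1248 (mod 4913)
Final: r = 1248 satisfies f(r) ≡ 0 mod 17^3.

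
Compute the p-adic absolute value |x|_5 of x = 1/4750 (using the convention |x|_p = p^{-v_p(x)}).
|1/4750|_5 = 125

Step 1 — compute v_5(x) by factoring powers of 5 out of the numerator and denominator: v_5(1/4750) = -3. Step 2 — apply |x|_p = p^{-v_p(x)} = 5^{3} = 125.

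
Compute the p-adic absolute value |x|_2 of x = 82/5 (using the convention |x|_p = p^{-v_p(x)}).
|82/5|_2 = 1/2

Step 1 — compute v_2(x) by factoring powers of 2 out of the numerator and denominator: v_2(82/5) = 1. Step 2 — apply |x|_p = p^{-v_p(x)} = 2^{-1} = 1/2.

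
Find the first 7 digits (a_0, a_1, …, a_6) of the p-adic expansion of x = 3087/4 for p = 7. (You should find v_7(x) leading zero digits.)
(a_0, …, a_6) = (0, 0, 0, 4, 5, 1, 5)

v_7(3087/4) = 3, so a_0 = ... = a_2 = 0. Factor out: x = 7^3 · u with u = 9/4 a unit in ℤ_7. Expand u iteratively via a_{v+i} = u_i mod 7, u_{i+1} = (u_i − a_{v+i})/7:
  u_0 = 9/4;  a_3 = 4;  u_1 = (u_0 − 4)/7 = -1/4
  u_1 = -1/4;  a_4 = 5;  u_2 = (u_1 − 5)/7 = -3/4
  u_2 = -3/4;  a_5 = 1;  u_3 = (u_2 − 1)/7 = -1/4
  u_3 = -1/4;  a_6 = 5;  u_4 = (u_3 − 5)/7 = -3/4
Digits: (0, 0, 0, 4, 5, 1, 5).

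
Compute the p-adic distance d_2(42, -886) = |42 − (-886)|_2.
d_2(42, -886) = 1/32

Step 1 — x − y = 42 − (-886) = 928. Step 2 — v_2(928) = 5 (factor: 928 = (2^5 · 29); the sign does not affect v_p). Step 3 — |x − y|_2 = 2^{-5} = 1/32.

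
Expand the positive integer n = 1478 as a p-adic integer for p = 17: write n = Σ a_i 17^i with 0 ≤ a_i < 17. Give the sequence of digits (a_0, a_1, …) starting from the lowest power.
(a_0, a_1, …) = (16, 1, 5)

Repeated division by 17 gives the digits low-to-high: 1478 = 16 + 1·17^1 + 5·17^2. Digit sequence: (16, 1, 5).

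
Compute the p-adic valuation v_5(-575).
v_5(-575) = 2

v_5(n) is the largest exponent k such that 5^k divides n. Factor out: -575 = -5^2 · 23. (Sign doesn't affect v_p.) So v_5(-575) = 2.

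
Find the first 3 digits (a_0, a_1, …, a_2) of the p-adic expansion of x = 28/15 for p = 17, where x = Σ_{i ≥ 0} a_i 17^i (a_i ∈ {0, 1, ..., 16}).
(a_0, …, a_2) = (3, 9, 4)

v_17(28/15) = 0 (numerator and denominator both coprime to 17), so x ∈ ℤ_17^×. Compute digits iteratively via a_i = x_i mod 17, x_{i+1} = (x_i − a_i)/17, with x_0 = x:
  x_0 = 28/15;  a_0 = 3;  x_1 = (x_0 − 3)/17 = -1/15
  x_1 = -1/15;  a_1 = 9;  x_2 = (x_1 − 9)/17 = -8/15
  x_2 = -8/15;  a_2 = 4;  x_3 = (x_2 − 4)/17 = -4/15
Digits: (3, 9, 4).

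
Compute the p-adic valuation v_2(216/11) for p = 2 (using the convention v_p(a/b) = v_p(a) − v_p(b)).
v_2(216/11) = 3

Factor powers of 2 from the numerator and denominator of the reduced fraction: 216 = 2^3 · 27 and 11 = 2^0 · 11. Apply v_p(a/b) = v_p(a) − v_p(b): v_2(216/11) = 3 − 0 = 3.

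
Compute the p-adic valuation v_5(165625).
v_5(165625) = 5

v_5(n) is the largest exponent k such that 5^k divides n. Factor out: 165625 = 5^5 · 53. (Sign doesn't affect v_p.) So v_5(165625) = 5.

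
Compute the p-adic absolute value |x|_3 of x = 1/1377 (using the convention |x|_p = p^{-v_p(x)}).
|1/1377|_3 = 81

Step 1 — compute v_3(x) by factoring powers of 3 out of the numerator and denominator: v_3(1/1377) = -4. Step 2 — apply |x|_p = p^{-v_p(x)} = 3^{4} = 81.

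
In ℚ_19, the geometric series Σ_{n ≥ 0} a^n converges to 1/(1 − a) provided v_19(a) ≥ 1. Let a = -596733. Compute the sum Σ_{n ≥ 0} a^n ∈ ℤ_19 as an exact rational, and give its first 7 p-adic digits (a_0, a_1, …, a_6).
Σ a^n = 1/(1 − a) = 1/596734;  first 7 digits = (1, 0, 0, 8, 14, 18, 6)

v_19(a) = 3 ≥ 1, so the series converges in ℤ_19 to 1/(1 − a) = 1/(1 − (-596733)) = 1/596734. Expand this rational in ℤ_19: compute digits iteratively via d_i = x_i mod 19, x_{i+1} = (x_i − d_i)/19. The first 7 digits are (1, 0, 0, 8, 14, 18, 6).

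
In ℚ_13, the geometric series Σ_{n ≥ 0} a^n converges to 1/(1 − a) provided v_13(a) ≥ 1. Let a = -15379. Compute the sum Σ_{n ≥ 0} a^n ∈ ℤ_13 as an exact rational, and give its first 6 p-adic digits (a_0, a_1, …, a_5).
Σ a^n = 1/(1 − a) = 1/15380;  first 6 digits = (1, 0, 0, 6, 12, 12)

v_13(a) = 3 ≥ 1, so the series converges in ℤ_13 to 1/(1 − a) = 1/(1 − (-15379)) = 1/15380. Expand this rational in ℤ_13: compute digits iteratively via d_i = x_i mod 13, x_{i+1} = (x_i − d_i)/13. The first 6 digits are (1, 0, 0, 6, 12, 12).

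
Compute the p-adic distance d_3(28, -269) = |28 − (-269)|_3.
d_3(28, -269) = 1/27

Step 1 — x − y = 28 − (-269) = 297. Step 2 — v_3(297) = 3 (factor: 297 = (3^3 · 11); the sign does not affect v_p). Step 3 — |x − y|_3 = 3^{-3} = 1/27.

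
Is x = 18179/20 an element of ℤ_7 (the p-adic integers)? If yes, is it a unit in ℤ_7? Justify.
x ∈ ℤ_7 but not a unit; v_7(x) = 3 > 0

ℤ_7 = {x ∈ ℚ_7 : v_7(x) ≥ 0} and ℤ_7^× = {x ∈ ℤ_7 : v_7(x) = 0}. Here v_7(18179/20) = v_7(num) − v_7(den) = 3; compare against these criteria.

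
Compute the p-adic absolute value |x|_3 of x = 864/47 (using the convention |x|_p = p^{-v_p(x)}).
|864/47|_3 = 1/27

Step 1 — compute v_3(x) by factoring powers of 3 out of the numerator and denominator: v_3(864/47) = 3. Step 2 — apply |x|_p = p^{-v_p(x)} = 3^{-3} = 1/27.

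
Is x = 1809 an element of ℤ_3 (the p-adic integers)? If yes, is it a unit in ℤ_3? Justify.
x ∈ ℤ_3 but not a unit; v_3(x) = 3 > 0

ℤ_3 = {x ∈ ℚ_3 : v_3(x) ≥ 0} and ℤ_3^× = {x ∈ ℤ_3 : v_3(x) = 0}. Here v_3(1809) = v_3(num) − v_3(den) = 3; compare against these criteria.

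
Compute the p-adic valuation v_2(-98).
v_2(-98) = 1

v_2(n) is the largest exponent k such that 2^k divides n. Factor out: -98 = -2^1 · 49. (Sign doesn't affect v_p.) So v_2(-98) = 1.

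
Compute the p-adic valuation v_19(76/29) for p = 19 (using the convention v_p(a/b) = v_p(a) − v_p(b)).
v_19(76/29) = 1

Factor powers of 19 from the numerator and denominator of the reduced fraction: 76 = 19^1 · 4 and 29 = 19^0 · 29. Apply v_p(a/b) = v_p(a) − v_p(b): v_19(76/29) = 1 − 0 = 1.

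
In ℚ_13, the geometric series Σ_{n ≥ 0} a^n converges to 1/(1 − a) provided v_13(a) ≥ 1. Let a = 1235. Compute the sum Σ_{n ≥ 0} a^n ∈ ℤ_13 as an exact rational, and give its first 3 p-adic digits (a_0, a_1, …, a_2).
Σ a^n = 1/(1 − a) = -1/1234;  first 3 digits = (1, 4, 10)

v_13(a) = 1 ≥ 1, so the series converges in ℤ_13 to 1/(1 − a) = 1/(1 − 1235) = -1/1234. Expand this rational in ℤ_13: compute digits iteratively via d_i = x_i mod 13, x_{i+1} = (x_i − d_i)/13. The first 3 digits are (1, 4, 10).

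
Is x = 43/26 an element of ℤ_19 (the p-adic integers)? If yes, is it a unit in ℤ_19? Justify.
x ∈ ℤ_19^× (unit); v_19(x) = 0

ℤ_19 = {x ∈ ℚ_19 : v_19(x) ≥ 0} and ℤ_19^× = {x ∈ ℤ_19 : v_19(x) = 0}. Here v_19(43/26) = v_19(num) − v_19(den) = 0; compare against these criteria.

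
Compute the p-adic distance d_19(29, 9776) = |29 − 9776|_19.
d_19(29, 9776) = 1/361

Step 1 — x − y = 29 − 9776 = -9747. Step 2 — v_19(-9747) = 2 (factor: -9747 = −(19^2 · 27); the sign does not affect v_p). Step 3 — |x − y|_19 = 19^{-2} = 1/361.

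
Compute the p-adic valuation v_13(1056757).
v_13(1056757) = 4

v_13(n) is the largest exponent k such that 13^k divides n. Factor out: 1056757 = 13^4 · 37. (Sign doesn't affect v_p.) So v_13(1056757) = 4.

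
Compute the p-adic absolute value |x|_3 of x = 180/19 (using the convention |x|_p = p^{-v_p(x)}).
|180/19|_3 = 1/9

Step 1 — compute v_3(x) by factoring powers of 3 out of the numerator and denominator: v_3(180/19) = 2. Step 2 — apply |x|_p = p^{-v_p(x)} = 3^{-2} = 1/9.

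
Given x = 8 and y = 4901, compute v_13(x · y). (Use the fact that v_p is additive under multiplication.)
v_13(39208) = 2

v_p(x) = 0 (factor: 8 = 13^0 · 8); v_p(y) = 2 (factor: 4901 = 13^2 · 29). Additivity: v_p(xy) = v_p(x) + v_p(y) = 0 + 2 = 2. (Direct check: xy = 39208 = 13^2 · (232).)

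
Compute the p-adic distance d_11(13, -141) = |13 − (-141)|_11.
d_11(13, -141) = 1/11

Step 1 — x − y = 13 − (-141) = 154. Step 2 — v_11(154) = 1 (factor: 154 = (11^1 · 14); the sign does not affect v_p). Step 3 — |x − y|_11 = 11^{-1} = 1/11.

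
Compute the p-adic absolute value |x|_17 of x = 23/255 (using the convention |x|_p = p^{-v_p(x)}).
|23/255|_17 = 17

Step 1 — compute v_17(x) by factoring powers of 17 out of the numerator and denominator: v_17(23/255) = -1. Step 2 — apply |x|_p = p^{-v_p(x)} = 17^{1} = 17.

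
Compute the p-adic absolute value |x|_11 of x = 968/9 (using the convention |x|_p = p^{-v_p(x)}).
|968/9|_11 = 1/121

Step 1 — compute v_11(x) by factoring powers of 11 out of the numerator and denominator: v_11(968/9) = 2. Step 2 — apply |x|_p = p^{-v_p(x)} = 11^{-2} = 1/121.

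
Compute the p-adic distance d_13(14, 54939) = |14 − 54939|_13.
d_13(14, 54939) = 1/2197

Step 1 — x − y = 14 − 54939 = -54925. Step 2 — v_13(-54925) = 3 (factor: -54925 = −(13^3 · 25); the sign does not affect v_p). Step 3 — |x − y|_13 = 13^{-3} = 1/2197.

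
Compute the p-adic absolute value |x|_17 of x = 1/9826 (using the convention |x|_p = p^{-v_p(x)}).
|1/9826|_17 = 4913

Step 1 — compute v_17(x) by factoring powers of 17 out of the numerator and denominator: v_17(1/9826) = -3. Step 2 — apply |x|_p = p^{-v_p(x)} = 17^{3} = 4913.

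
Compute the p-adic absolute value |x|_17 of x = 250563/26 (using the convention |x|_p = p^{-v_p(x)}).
|250563/26|_17 = 1/83521

Step 1 — compute v_17(x) by factoring powers of 17 out of the numerator and denominator: v_17(250563/26) = 4. Step 2 — apply |x|_p = p^{-v_p(x)} = 17^{-4} = 1/83521.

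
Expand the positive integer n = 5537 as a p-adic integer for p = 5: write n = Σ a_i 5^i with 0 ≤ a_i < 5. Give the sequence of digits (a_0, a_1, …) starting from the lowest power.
(a_0, a_1, …) = (2, 2, 1, 4, 3, 1)

Repeated division by 5 gives the digits low-to-high: 5537 = 2 + 2·5^1 + 1·5^2 + 4·5^3 + 3·5^4 + 1·5^5. Digit sequence: (2, 2, 1, 4, 3, 1).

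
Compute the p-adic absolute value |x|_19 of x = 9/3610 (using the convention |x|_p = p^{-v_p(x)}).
|9/3610|_19 = 361

Step 1 — compute v_19(x) by factoring powers of 19 out of the numerator and denominator: v_19(9/3610) = -2. Step 2 — apply |x|_p = p^{-v_p(x)} = 19^{2} = 361.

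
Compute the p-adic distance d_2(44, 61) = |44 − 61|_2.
d_2(44, 61) = 1

Step 1 — x − y = 44 − 61 = -17. Step 2 — v_2(-17) = 0 (factor: -17 = −(2^0 · 17); the sign does not affect v_p). Step 3 — |x − y|_2 = 2^{0} = 1.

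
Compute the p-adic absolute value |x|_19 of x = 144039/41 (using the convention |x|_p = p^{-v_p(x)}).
|144039/41|_19 = 1/6859

Step 1 — compute v_19(x) by factoring powers of 19 out of the numerator and denominator: v_19(144039/41) = 3. Step 2 — apply |x|_p = p^{-v_p(x)} = 19^{-3} = 1/6859.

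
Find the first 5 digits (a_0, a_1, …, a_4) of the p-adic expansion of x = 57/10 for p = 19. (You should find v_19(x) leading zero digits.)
(a_0, …, a_4) = (0, 6, 13, 5, 13)

v_19(57/10) = 1, so a_0 = ... = a_0 = 0. Factor out: x = 19^1 · u with u = 3/10 a unit in ℤ_19. Expand u iteratively via a_{v+i} = u_i mod 19, u_{i+1} = (u_i − a_{v+i})/19:
  u_0 = 3/10;  a_1 = 6;  u_1 = (u_0 − 6)/19 = -3/10
  u_1 = -3/10;  a_2 = 13;  u_2 = (u_1 − 13)/19 = -7/10
  u_2 = -7/10;  a_3 = 5;  u_3 = (u_2 − 5)/19 = -3/10
  u_3 = -3/10;  a_4 = 13;  u_4 = (u_3 − 13)/19 = -7/10
Digits: (0, 6, 13, 5, 13).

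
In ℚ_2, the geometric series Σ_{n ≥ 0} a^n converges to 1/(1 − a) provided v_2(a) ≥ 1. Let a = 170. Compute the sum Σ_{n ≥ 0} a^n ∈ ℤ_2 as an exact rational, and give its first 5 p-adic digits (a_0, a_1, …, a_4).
Σ a^n = 1/(1 − a) = -1/169;  first 5 digits = (1, 1, 1, 0, 0)

v_2(a) = 1 ≥ 1, so the series converges in ℤ_2 to 1/(1 − a) = 1/(1 − 170) = -1/169. Expand this rational in ℤ_2: compute digits iteratively via d_i = x_i mod 2, x_{i+1} = (x_i − d_i)/2. The first 5 digits are (1, 1, 1, 0, 0).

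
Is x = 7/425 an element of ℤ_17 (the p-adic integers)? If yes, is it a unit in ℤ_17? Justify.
x ∉ ℤ_17 (v_17(x) = -1 < 0)

ℤ_17 = {x ∈ ℚ_17 : v_17(x) ≥ 0} and ℤ_17^× = {x ∈ ℤ_17 : v_17(x) = 0}. Here v_17(7/425) = v_17(num) − v_17(den) = -1; compare against these criteria.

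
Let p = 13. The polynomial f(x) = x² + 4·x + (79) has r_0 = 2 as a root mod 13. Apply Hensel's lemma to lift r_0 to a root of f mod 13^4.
r_3 = 19151 (mod 28561)

Hensel: r_{i+1} = r_i − f(r_i)·(f′(r_i))^{-1} mod 13^{i+2}, f′(x) = 2x + 4. Iterate:
  r_0 = 2 (mod 13)
  r_1 = 54 (mod 169)
  r_2 = 1575 (mod 2197)
  r_3 = 19151 (mod 28561)
Final: r = 19151 satisfies f(r) ≡ 0 mod 13^4.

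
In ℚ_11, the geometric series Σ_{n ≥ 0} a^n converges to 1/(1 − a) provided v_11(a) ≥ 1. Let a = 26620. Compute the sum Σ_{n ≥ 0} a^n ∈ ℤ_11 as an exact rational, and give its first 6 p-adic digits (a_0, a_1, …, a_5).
Σ a^n = 1/(1 − a) = -1/26619;  first 6 digits = (1, 0, 0, 9, 1, 0)

v_11(a) = 3 ≥ 1, so the series converges in ℤ_11 to 1/(1 − a) = 1/(1 − 26620) = -1/26619. Expand this rational in ℤ_11: compute digits iteratively via d_i = x_i mod 11, x_{i+1} = (x_i − d_i)/11. The first 6 digits are (1, 0, 0, 9, 1, 0).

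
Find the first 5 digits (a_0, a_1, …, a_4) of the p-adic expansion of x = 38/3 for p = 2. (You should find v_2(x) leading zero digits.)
(a_0, …, a_4) = (0, 1, 0, 0, 0)

v_2(38/3) = 1, so a_0 = ... = a_0 = 0. Factor out: x = 2^1 · u with u = 19/3 a unit in ℤ_2. Expand u iteratively via a_{v+i} = u_i mod 2, u_{i+1} = (u_i − a_{v+i})/2:
  u_0 = 19/3;  a_1 = 1;  u_1 = (u_0 − 1)/2 = 8/3
  u_1 = 8/3;  a_2 = 0;  u_2 = (u_1 − 0)/2 = 4/3
  u_2 = 4/3;  a_3 = 0;  u_3 = (u_2 − 0)/2 = 2/3
  u_3 = 2/3;  a_4 = 0;  u_4 = (u_3 − 0)/2 = 1/3
Digits: (0, 1, 0, 0, 0).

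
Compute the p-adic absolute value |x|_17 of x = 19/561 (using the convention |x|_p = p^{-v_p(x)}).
|19/561|_17 = 17

Step 1 — compute v_17(x) by factoring powers of 17 out of the numerator and denominator: v_17(19/561) = -1. Step 2 — apply |x|_p = p^{-v_p(x)} = 17^{1} = 17.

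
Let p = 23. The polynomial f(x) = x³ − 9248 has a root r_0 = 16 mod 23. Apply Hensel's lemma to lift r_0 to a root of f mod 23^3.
r_2 = 177 (mod 12167)

Hensel: r_{i+1} = r_i − f(r_i)/f′(r_i) mod 23^{i+2}, where f′(x) = 3x². Iterate:
  r_0 = 16 (mod 23)
  r_1 = 177 (mod 529)
  r_2 = 177 (mod 12167)
Final: r = 177 with f(r) ≡ 0 mod 23^3.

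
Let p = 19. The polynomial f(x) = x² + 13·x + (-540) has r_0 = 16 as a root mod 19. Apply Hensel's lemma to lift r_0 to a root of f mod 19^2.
r_1 = 130 (mod 361)

Hensel: r_{i+1} = r_i − f(r_i)·(f′(r_i))^{-1} mod 19^{i+2}, f′(x) = 2x + 13. Iterate:
  r_0 = 16 (mod 19)
  r_1 = 130 (mod 361)
Final: r = 130 satisfies f(r) ≡ 0 mod 19^2.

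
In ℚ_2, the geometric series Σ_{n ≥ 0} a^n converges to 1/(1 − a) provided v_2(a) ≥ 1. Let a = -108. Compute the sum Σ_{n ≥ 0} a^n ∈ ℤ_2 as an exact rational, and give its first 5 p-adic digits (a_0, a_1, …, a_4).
Σ a^n = 1/(1 − a) = 1/109;  first 5 digits = (1, 0, 1, 0, 0)

v_2(a) = 2 ≥ 1, so the series converges in ℤ_2 to 1/(1 − a) = 1/(1 − (-108)) = 1/109. Expand this rational in ℤ_2: compute digits iteratively via d_i = x_i mod 2, x_{i+1} = (x_i − d_i)/2. The first 5 digits are (1, 0, 1, 0, 0).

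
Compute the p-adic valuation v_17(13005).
v_17(13005) = 2

v_17(n) is the largest exponent k such that 17^k divides n. Factor out: 13005 = 17^2 · 45. (Sign doesn't affect v_p.) So v_17(13005) = 2.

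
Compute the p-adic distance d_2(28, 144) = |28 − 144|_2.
d_2(28, 144) = 1/4

Step 1 — x − y = 28 − 144 = -116. Step 2 — v_2(-116) = 2 (factor: -116 = −(2^2 · 29); the sign does not affect v_p). Step 3 — |x − y|_2 = 2^{-2} = 1/4.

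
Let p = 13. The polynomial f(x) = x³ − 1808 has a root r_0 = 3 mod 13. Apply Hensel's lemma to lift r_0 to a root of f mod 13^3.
r_2 = 1784 (mod 2197)

Hensel: r_{i+1} = r_i − f(r_i)/f′(r_i) mod 13^{i+2}, where f′(x) = 3x². Iterate:
  r_0 = 3 (mod 13)
  r_1 = 94 (mod 169)
  r_2 = 1784 (mod 2197)
Final: r = 1784 with f(r) ≡ 0 mod 13^3.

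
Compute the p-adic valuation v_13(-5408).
v_13(-5408) = 2

v_13(n) is the largest exponent k such that 13^k divides n. Factor out: -5408 = -13^2 · 32. (Sign doesn't affect v_p.) So v_13(-5408) = 2.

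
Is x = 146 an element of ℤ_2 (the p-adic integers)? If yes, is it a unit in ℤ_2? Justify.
x ∈ ℤ_2 but not a unit; v_2(x) = 1 > 0

ℤ_2 = {x ∈ ℚ_2 : v_2(x) ≥ 0} and ℤ_2^× = {x ∈ ℤ_2 : v_2(x) = 0}. Here v_2(146) = v_2(num) − v_2(den) = 1; compare against these criteria.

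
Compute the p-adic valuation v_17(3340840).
v_17(3340840) = 4

v_17(n) is the largest exponent k such that 17^k divides n. Factor out: 3340840 = 17^4 · 40. (Sign doesn't affect v_p.) So v_17(3340840) = 4.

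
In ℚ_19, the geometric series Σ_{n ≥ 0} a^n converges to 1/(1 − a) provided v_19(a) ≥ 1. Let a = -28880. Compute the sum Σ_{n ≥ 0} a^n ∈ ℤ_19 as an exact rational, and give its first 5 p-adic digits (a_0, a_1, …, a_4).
Σ a^n = 1/(1 − a) = 1/28881;  first 5 digits = (1, 0, 15, 14, 15)

v_19(a) = 2 ≥ 1, so the series converges in ℤ_19 to 1/(1 − a) = 1/(1 − (-28880)) = 1/28881. Expand this rational in ℤ_19: compute digits iteratively via d_i = x_i mod 19, x_{i+1} = (x_i − d_i)/19. The first 5 digits are (1, 0, 15, 14, 15).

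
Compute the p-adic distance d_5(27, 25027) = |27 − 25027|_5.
d_5(27, 25027) = 1/3125

Step 1 — x − y = 27 − 25027 = -25000. Step 2 — v_5(-25000) = 5 (factor: -25000 = −(5^5 · 8); the sign does not affect v_p). Step 3 — |x − y|_5 = 5^{-5} = 1/3125.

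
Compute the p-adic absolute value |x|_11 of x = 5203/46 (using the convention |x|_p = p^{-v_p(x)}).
|5203/46|_11 = 1/121

Step 1 — compute v_11(x) by factoring powers of 11 out of the numerator and denominator: v_11(5203/46) = 2. Step 2 — apply |x|_p = p^{-v_p(x)} = 11^{-2} = 1/121.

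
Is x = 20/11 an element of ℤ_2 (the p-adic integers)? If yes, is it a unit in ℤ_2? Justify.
x ∈ ℤ_2 but not a unit; v_2(x) = 2 > 0

ℤ_2 = {x ∈ ℚ_2 : v_2(x) ≥ 0} and ℤ_2^× = {x ∈ ℤ_2 : v_2(x) = 0}. Here v_2(20/11) = v_2(num) − v_2(den) = 2; compare against these criteria.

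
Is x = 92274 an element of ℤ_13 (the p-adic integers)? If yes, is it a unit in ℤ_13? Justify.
x ∈ ℤ_13 but not a unit; v_13(x) = 3 > 0

ℤ_13 = {x ∈ ℚ_13 : v_13(x) ≥ 0} and ℤ_13^× = {x ∈ ℤ_13 : v_13(x) = 0}. Here v_13(92274) = v_13(num) − v_13(den) = 3; compare against these criteria.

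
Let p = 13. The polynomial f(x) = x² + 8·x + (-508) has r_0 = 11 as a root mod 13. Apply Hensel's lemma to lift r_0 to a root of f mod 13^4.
r_3 = 13479 (mod 28561)

Hensel: r_{i+1} = r_i − f(r_i)·(f′(r_i))^{-1} mod 13^{i+2}, f′(x) = 2x + 8. Iterate:
  r_0 = 11 (mod 13)
  r_1 = 128 (mod 169)
  r_2 = 297 (mod 2197)
  r_3 = 13479 (mod 28561)
Final: r = 13479 satisfies f(r) ≡ 0 mod 13^4.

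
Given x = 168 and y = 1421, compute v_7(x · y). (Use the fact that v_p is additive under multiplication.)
v_7(238728) = 3

v_p(x) = 1 (factor: 168 = 7^1 · 24); v_p(y) = 2 (factor: 1421 = 7^2 · 29). Additivity: v_p(xy) = v_p(x) + v_p(y) = 1 + 2 = 3. (Direct check: xy = 238728 = 7^3 · (696).)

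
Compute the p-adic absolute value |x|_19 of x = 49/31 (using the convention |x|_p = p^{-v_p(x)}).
|49/31|_19 = 1

Step 1 — compute v_19(x) by factoring powers of 19 out of the numerator and denominator: v_19(49/31) = 0. Step 2 — apply |x|_p = p^{-v_p(x)} = 19^{0} = 1.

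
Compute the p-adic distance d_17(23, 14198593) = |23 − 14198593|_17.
d_17(23, 14198593) = 1/1419857

Step 1 — x − y = 23 − 14198593 = -14198570. Step 2 — v_17(-14198570) = 5 (factor: -14198570 = −(17^5 · 10); the sign does not affect v_p). Step 3 — |x − y|_17 = 17^{-5} = 1/1419857.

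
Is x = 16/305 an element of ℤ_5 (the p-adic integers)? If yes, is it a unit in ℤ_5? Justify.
x ∉ ℤ_5 (v_5(x) = -1 < 0)

ℤ_5 = {x ∈ ℚ_5 : v_5(x) ≥ 0} and ℤ_5^× = {x ∈ ℤ_5 : v_5(x) = 0}. Here v_5(16/305) = v_5(num) − v_5(den) = -1; compare against these criteria.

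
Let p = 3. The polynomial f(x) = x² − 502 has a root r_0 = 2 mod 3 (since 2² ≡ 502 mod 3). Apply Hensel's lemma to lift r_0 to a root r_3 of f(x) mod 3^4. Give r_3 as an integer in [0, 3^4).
r_3 = 77 (mod 81)

Hensel's recurrence: r_{i+1} = r_i − f(r_i)·(f′(r_i))^{-1} mod 3^{i+2}, with f′(x) = 2x. Iterate:
  r_0 = 2 (mod 3)
  r_1 = 5 (mod 9)
  r_2 = 23 (mod 27)
  r_3 = 77 (mod 81)
Final: r_3 = 77, and one checks f(r_3) ≡ 0 mod 3^4.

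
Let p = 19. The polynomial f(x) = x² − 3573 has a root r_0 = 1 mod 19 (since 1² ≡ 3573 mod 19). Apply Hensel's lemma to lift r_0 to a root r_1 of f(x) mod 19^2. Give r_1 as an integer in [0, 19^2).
r_1 = 343 (mod 361)

Hensel's recurrence: r_{i+1} = r_i − f(r_i)·(f′(r_i))^{-1} mod 19^{i+2}, with f′(x) = 2x. Iterate:
  r_0 = 1 (mod 19)
  r_1 = 343 (mod 361)
Final: r_1 = 343, and one checks f(r_1) ≡ 0 mod 19^2.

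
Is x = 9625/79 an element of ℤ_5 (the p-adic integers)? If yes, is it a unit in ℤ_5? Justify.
x ∈ ℤ_5 but not a unit; v_5(x) = 3 > 0

ℤ_5 = {x ∈ ℚ_5 : v_5(x) ≥ 0} and ℤ_5^× = {x ∈ ℤ_5 : v_5(x) = 0}. Here v_5(9625/79) = v_5(num) − v_5(den) = 3; compare against these criteria.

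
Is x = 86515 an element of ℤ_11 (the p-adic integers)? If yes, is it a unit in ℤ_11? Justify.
x ∈ ℤ_11 but not a unit; v_11(x) = 3 > 0

ℤ_11 = {x ∈ ℚ_11 : v_11(x) ≥ 0} and ℤ_11^× = {x ∈ ℤ_11 : v_11(x) = 0}. Here v_11(86515) = v_11(num) − v_11(den) = 3; compare against these criteria.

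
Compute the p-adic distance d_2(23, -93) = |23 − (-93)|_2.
d_2(23, -93) = 1/4

Step 1 — x − y = 23 − (-93) = 116. Step 2 — v_2(116) = 2 (factor: 116 = (2^2 · 29); the sign does not affect v_p). Step 3 — |x − y|_2 = 2^{-2} = 1/4.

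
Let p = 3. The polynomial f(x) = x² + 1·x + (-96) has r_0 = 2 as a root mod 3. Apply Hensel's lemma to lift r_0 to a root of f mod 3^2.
r_1 = 2 (mod 9)

Hensel: r_{i+1} = r_i − f(r_i)·(f′(r_i))^{-1} mod 3^{i+2}, f′(x) = 2x + 1. Iterate:
  r_0 = 2 (mod 3)
  r_1 = 2 (mod 9)
Final: r = 2 satisfies f(r) ≡ 0 mod 3^2.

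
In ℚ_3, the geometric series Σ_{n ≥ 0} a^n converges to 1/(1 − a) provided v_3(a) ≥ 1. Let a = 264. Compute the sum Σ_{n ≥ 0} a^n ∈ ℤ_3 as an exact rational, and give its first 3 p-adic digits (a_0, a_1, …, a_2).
Σ a^n = 1/(1 − a) = -1/263;  first 3 digits = (1, 1, 0)

v_3(a) = 1 ≥ 1, so the series converges in ℤ_3 to 1/(1 − a) = 1/(1 − 264) = -1/263. Expand this rational in ℤ_3: compute digits iteratively via d_i = x_i mod 3, x_{i+1} = (x_i − d_i)/3. The first 3 digits are (1, 1, 0).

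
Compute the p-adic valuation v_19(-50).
v_19(-50) = 0

v_19(n) is the largest exponent k such that 19^k divides n. Factor out: -50 = -19^0 · 50. (Sign doesn't affect v_p.) So v_19(-50) = 0.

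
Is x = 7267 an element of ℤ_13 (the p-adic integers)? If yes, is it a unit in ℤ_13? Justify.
x ∈ ℤ_13 but not a unit; v_13(x) = 2 > 0

ℤ_13 = {x ∈ ℚ_13 : v_13(x) ≥ 0} and ℤ_13^× = {x ∈ ℤ_13 : v_13(x) = 0}. Here v_13(7267) = v_13(num) − v_13(den) = 2; compare against these criteria.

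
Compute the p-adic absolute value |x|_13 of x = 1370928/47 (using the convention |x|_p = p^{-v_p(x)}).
|1370928/47|_13 = 1/28561

Step 1 — compute v_13(x) by factoring powers of 13 out of the numerator and denominator: v_13(1370928/47) = 4. Step 2 — apply |x|_p = p^{-v_p(x)} = 13^{-4} = 1/28561.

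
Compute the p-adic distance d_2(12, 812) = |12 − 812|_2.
d_2(12, 812) = 1/32

Step 1 — x − y = 12 − 812 = -800. Step 2 — v_2(-800) = 5 (factor: -800 = −(2^5 · 25); the sign does not affect v_p). Step 3 — |x − y|_2 = 2^{-5} = 1/32.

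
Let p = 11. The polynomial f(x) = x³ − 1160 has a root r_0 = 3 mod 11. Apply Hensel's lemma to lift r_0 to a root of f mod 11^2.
r_1 = 36 (mod 121)

Hensel: r_{i+1} = r_i − f(r_i)/f′(r_i) mod 11^{i+2}, where f′(x) = 3x². Iterate:
  r_0 = 3 (mod 11)
  r_1 = 36 (mod 121)
Final: r = 36 with f(r) ≡ 0 mod 11^2.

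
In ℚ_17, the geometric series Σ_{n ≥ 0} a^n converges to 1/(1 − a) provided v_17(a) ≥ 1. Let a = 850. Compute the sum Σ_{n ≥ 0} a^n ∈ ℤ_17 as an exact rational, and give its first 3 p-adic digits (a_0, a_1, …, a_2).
Σ a^n = 1/(1 − a) = -1/849;  first 3 digits = (1, 16, 3)

v_17(a) = 1 ≥ 1, so the series converges in ℤ_17 to 1/(1 − a) = 1/(1 − 850) = -1/849. Expand this rational in ℤ_17: compute digits iteratively via d_i = x_i mod 17, x_{i+1} = (x_i − d_i)/17. The first 3 digits are (1, 16, 3).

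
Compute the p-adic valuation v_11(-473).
v_11(-473) = 1

v_11(n) is the largest exponent k such that 11^k divides n. Factor out: -473 = -11^1 · 43. (Sign doesn't affect v_p.) So v_11(-473) = 1.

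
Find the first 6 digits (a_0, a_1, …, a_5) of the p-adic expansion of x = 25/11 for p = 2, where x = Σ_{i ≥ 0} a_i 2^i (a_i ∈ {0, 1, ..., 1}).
(a_0, …, a_5) = (1, 1, 0, 1, 0, 1)

v_2(25/11) = 0 (numerator and denominator both coprime to 2), so x ∈ ℤ_2^×. Compute digits iteratively via a_i = x_i mod 2, x_{i+1} = (x_i − a_i)/2, with x_0 = x:
  x_0 = 25/11;  a_0 = 1;  x_1 = (x_0 − 1)/2 = 7/11
  x_1 = 7/11;  a_1 = 1;  x_2 = (x_1 − 1)/2 = -2/11
  x_2 = -2/11;  a_2 = 0;  x_3 = (x_2 − 0)/2 = -1/11
  x_3 = -1/11;  a_3 = 1;  x_4 = (x_3 − 1)/2 = -6/11
  x_4 = -6/11;  a_4 = 0;  x_5 = (x_4 − 0)/2 = -3/11
  x_5 = -3/11;  a_5 = 1;  x_6 = (x_5 − 1)/2 = -7/11
Digits: (1, 1, 0, 1, 0, 1).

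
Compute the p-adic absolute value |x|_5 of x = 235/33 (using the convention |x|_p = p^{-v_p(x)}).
|235/33|_5 = 1/5

Step 1 — compute v_5(x) by factoring powers of 5 out of the numerator and denominator: v_5(235/33) = 1. Step 2 — apply |x|_p = p^{-v_p(x)} = 5^{-1} = 1/5.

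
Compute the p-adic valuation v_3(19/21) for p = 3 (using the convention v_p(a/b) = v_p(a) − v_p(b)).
v_3(19/21) = -1

Factor powers of 3 from the numerator and denominator of the reduced fraction: 19 = 3^0 · 19 and 21 = 3^1 · 7. Apply v_p(a/b) = v_p(a) − v_p(b): v_3(19/21) = 0 − 1 = -1.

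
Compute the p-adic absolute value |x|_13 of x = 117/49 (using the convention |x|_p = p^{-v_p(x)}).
|117/49|_13 = 1/13

Step 1 — compute v_13(x) by factoring powers of 13 out of the numerator and denominator: v_13(117/49) = 1. Step 2 — apply |x|_p = p^{-v_p(x)} = 13^{-1} = 1/13.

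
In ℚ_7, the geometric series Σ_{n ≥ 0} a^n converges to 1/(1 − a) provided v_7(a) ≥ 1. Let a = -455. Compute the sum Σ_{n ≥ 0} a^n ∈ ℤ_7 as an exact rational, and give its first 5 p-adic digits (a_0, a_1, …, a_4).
Σ a^n = 1/(1 − a) = 1/456;  first 5 digits = (1, 5, 1, 6, 6)

v_7(a) = 1 ≥ 1, so the series converges in ℤ_7 to 1/(1 − a) = 1/(1 − (-455)) = 1/456. Expand this rational in ℤ_7: compute digits iteratively via d_i = x_i mod 7, x_{i+1} = (x_i − d_i)/7. The first 5 digits are (1, 5, 1, 6, 6).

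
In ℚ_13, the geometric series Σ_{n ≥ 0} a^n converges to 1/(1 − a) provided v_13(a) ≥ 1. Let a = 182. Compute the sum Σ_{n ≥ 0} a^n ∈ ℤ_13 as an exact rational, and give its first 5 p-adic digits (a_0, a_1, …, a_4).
Σ a^n = 1/(1 − a) = -1/181;  first 5 digits = (1, 1, 2, 3, 5)

v_13(a) = 1 ≥ 1, so the series converges in ℤ_13 to 1/(1 − a) = 1/(1 − 182) = -1/181. Expand this rational in ℤ_13: compute digits iteratively via d_i = x_i mod 13, x_{i+1} = (x_i − d_i)/13. The first 5 digits are (1, 1, 2, 3, 5).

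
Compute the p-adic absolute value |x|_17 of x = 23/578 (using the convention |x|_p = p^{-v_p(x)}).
|23/578|_17 = 289

Step 1 — compute v_17(x) by factoring powers of 17 out of the numerator and denominator: v_17(23/578) = -2. Step 2 — apply |x|_p = p^{-v_p(x)} = 17^{2} = 289.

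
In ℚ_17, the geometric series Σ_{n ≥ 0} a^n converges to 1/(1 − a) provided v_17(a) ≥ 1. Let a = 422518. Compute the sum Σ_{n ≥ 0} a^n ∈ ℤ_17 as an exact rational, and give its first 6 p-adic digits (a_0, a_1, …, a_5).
Σ a^n = 1/(1 − a) = -1/422517;  first 6 digits = (1, 0, 0, 1, 5, 0)

v_17(a) = 3 ≥ 1, so the series converges in ℤ_17 to 1/(1 − a) = 1/(1 − 422518) = -1/422517. Expand this rational in ℤ_17: compute digits iteratively via d_i = x_i mod 17, x_{i+1} = (x_i − d_i)/17. The first 6 digits are (1, 0, 0, 1, 5, 0).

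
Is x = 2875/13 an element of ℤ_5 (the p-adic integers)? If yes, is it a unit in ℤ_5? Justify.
x ∈ ℤ_5 but not a unit; v_5(x) = 3 > 0

ℤ_5 = {x ∈ ℚ_5 : v_5(x) ≥ 0} and ℤ_5^× = {x ∈ ℤ_5 : v_5(x) = 0}. Here v_5(2875/13) = v_5(num) − v_5(den) = 3; compare against these criteria.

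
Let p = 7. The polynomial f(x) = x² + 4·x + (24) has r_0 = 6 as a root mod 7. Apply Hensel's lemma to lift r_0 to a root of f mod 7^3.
r_2 = 62 (mod 343)

Hensel: r_{i+1} = r_i − f(r_i)·(f′(r_i))^{-1} mod 7^{i+2}, f′(x) = 2x + 4. Iterate:
  r_0 = 6 (mod 7)
  r_1 = 13 (mod 49)
  r_2 = 62 (mod 343)
Final: r = 62 satisfies f(r) ≡ 0 mod 7^3.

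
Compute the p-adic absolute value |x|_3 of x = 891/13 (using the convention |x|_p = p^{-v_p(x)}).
|891/13|_3 = 1/81

Step 1 — compute v_3(x) by factoring powers of 3 out of the numerator and denominator: v_3(891/13) = 4. Step 2 — apply |x|_p = p^{-v_p(x)} = 3^{-4} = 1/81.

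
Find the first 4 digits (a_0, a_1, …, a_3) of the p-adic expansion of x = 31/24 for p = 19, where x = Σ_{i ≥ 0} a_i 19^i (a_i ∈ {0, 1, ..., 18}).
(a_0, …, a_3) = (10, 13, 8, 13)

v_19(31/24) = 0 (numerator and denominator both coprime to 19), so x ∈ ℤ_19^×. Compute digits iteratively via a_i = x_i mod 19, x_{i+1} = (x_i − a_i)/19, with x_0 = x:
  x_0 = 31/24;  a_0 = 10;  x_1 = (x_0 − 10)/19 = -11/24
  x_1 = -11/24;  a_1 = 13;  x_2 = (x_1 − 13)/19 = -17/24
  x_2 = -17/24;  a_2 = 8;  x_3 = (x_2 − 8)/19 = -11/24
  x_3 = -11/24;  a_3 = 13;  x_4 = (x_3 − 13)/19 = -17/24
Digits: (10, 13, 8, 13).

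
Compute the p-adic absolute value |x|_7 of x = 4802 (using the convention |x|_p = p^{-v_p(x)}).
|4802|_7 = 1/2401

Step 1 — compute v_7(x) by factoring powers of 7 out of the numerator and denominator: v_7(4802) = 4. Step 2 — apply |x|_p = p^{-v_p(x)} = 7^{-4} = 1/2401.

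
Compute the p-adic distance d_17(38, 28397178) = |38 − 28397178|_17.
d_17(38, 28397178) = 1/1419857

Step 1 — x − y = 38 − 28397178 = -28397140. Step 2 — v_17(-28397140) = 5 (factor: -28397140 = −(17^5 · 20); the sign does not affect v_p). Step 3 — |x − y|_17 = 17^{-5} = 1/1419857.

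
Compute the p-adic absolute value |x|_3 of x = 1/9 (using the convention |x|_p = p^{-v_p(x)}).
|1/9|_3 = 9

Step 1 — compute v_3(x) by factoring powers of 3 out of the numerator and denominator: v_3(1/9) = -2. Step 2 — apply |x|_p = p^{-v_p(x)} = 3^{2} = 9.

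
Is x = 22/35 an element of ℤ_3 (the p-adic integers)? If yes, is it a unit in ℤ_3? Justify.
x ∈ ℤ_3^× (unit); v_3(x) = 0

ℤ_3 = {x ∈ ℚ_3 : v_3(x) ≥ 0} and ℤ_3^× = {x ∈ ℤ_3 : v_3(x) = 0}. Here v_3(22/35) = v_3(num) − v_3(den) = 0; compare against these criteria.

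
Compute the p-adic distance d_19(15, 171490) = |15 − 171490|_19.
d_19(15, 171490) = 1/6859

Step 1 — x − y = 15 − 171490 = -171475. Step 2 — v_19(-171475) = 3 (factor: -171475 = −(19^3 · 25); the sign does not affect v_p). Step 3 — |x − y|_19 = 19^{-3} = 1/6859.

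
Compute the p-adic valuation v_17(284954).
v_17(284954) = 3

v_17(n) is the largest exponent k such that 17^k divides n. Factor out: 284954 = 17^3 · 58. (Sign doesn't affect v_p.) So v_17(284954) = 3.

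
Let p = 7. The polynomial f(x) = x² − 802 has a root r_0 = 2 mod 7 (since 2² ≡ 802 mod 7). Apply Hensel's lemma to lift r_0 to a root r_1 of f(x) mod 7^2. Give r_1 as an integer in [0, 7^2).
r_1 = 30 (mod 49)

Hensel's recurrence: r_{i+1} = r_i − f(r_i)·(f′(r_i))^{-1} mod 7^{i+2}, with f′(x) = 2x. Iterate:
  r_0 = 2 (mod 7)
  r_1 = 30 (mod 49)
Final: r_1 = 30, and one checks f(r_1) ≡ 0 mod 7^2.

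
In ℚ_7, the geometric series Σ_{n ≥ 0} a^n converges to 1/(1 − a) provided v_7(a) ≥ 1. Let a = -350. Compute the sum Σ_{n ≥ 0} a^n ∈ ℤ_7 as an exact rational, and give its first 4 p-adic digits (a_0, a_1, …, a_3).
Σ a^n = 1/(1 − a) = 1/351;  first 4 digits = (1, 6, 0, 5)

v_7(a) = 1 ≥ 1, so the series converges in ℤ_7 to 1/(1 − a) = 1/(1 − (-350)) = 1/351. Expand this rational in ℤ_7: compute digits iteratively via d_i = x_i mod 7, x_{i+1} = (x_i − d_i)/7. The first 4 digits are (1, 6, 0, 5).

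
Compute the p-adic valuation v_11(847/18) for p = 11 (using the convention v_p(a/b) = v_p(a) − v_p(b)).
v_11(847/18) = 2

Factor powers of 11 from the numerator and denominator of the reduced fraction: 847 = 11^2 · 7 and 18 = 11^0 · 18. Apply v_p(a/b) = v_p(a) − v_p(b): v_11(847/18) = 2 − 0 = 2.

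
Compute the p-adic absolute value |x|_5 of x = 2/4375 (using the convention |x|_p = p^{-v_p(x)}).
|2/4375|_5 = 625

Step 1 — compute v_5(x) by factoring powers of 5 out of the numerator and denominator: v_5(2/4375) = -4. Step 2 — apply |x|_p = p^{-v_p(x)} = 5^{4} = 625.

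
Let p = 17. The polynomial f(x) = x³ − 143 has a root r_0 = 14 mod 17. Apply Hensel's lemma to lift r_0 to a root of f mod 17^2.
r_1 = 14 (mod 289)

Hensel: r_{i+1} = r_i − f(r_i)/f′(r_i) mod 17^{i+2}, where f′(x) = 3x². Iterate:
  r_0 = 14 (mod 17)
  r_1 = 14 (mod 289)
Final: r = 14 with f(r) ≡ 0 mod 17^2.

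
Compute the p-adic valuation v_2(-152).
v_2(-152) = 3

v_2(n) is the largest exponent k such that 2^k divides n. Factor out: -152 = -2^3 · 19. (Sign doesn't affect v_p.) So v_2(-152) = 3.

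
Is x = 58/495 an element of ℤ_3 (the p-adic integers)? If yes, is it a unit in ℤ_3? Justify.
x ∉ ℤ_3 (v_3(x) = -2 < 0)

ℤ_3 = {x ∈ ℚ_3 : v_3(x) ≥ 0} and ℤ_3^× = {x ∈ ℤ_3 : v_3(x) = 0}. Here v_3(58/495) = v_3(num) − v_3(den) = -2; compare against these criteria.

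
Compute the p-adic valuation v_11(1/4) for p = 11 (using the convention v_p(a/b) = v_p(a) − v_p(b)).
v_11(1/4) = 0

Factor powers of 11 from the numerator and denominator of the reduced fraction: 1 = 11^0 · 1 and 4 = 11^0 · 4. Apply v_p(a/b) = v_p(a) − v_p(b): v_11(1/4) = 0 − 0 = 0.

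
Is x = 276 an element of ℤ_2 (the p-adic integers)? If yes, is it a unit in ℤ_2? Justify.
x ∈ ℤ_2 but not a unit; v_2(x) = 2 > 0

ℤ_2 = {x ∈ ℚ_2 : v_2(x) ≥ 0} and ℤ_2^× = {x ∈ ℤ_2 : v_2(x) = 0}. Here v_2(276) = v_2(num) − v_2(den) = 2; compare against these criteria.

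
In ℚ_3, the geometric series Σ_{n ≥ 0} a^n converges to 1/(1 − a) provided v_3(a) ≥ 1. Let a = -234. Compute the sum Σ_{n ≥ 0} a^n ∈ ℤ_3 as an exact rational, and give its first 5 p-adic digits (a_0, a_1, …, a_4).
Σ a^n = 1/(1 − a) = 1/235;  first 5 digits = (1, 0, 1, 0, 1)

v_3(a) = 2 ≥ 1, so the series converges in ℤ_3 to 1/(1 − a) = 1/(1 − (-234)) = 1/235. Expand this rational in ℤ_3: compute digits iteratively via d_i = x_i mod 3, x_{i+1} = (x_i − d_i)/3. The first 5 digits are (1, 0, 1, 0, 1).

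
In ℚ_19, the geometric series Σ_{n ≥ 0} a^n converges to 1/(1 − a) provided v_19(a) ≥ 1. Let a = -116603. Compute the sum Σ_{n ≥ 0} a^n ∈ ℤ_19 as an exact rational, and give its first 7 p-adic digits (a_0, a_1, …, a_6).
Σ a^n = 1/(1 − a) = 1/116604;  first 7 digits = (1, 0, 0, 2, 18, 18, 3)

v_19(a) = 3 ≥ 1, so the series converges in ℤ_19 to 1/(1 − a) = 1/(1 − (-116603)) = 1/116604. Expand this rational in ℤ_19: compute digits iteratively via d_i = x_i mod 19, x_{i+1} = (x_i − d_i)/19. The first 7 digits are (1, 0, 0, 2, 18, 18, 3).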